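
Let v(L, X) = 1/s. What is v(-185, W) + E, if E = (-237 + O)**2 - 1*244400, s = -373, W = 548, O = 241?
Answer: -91155233/373 ≈ -2.4438e+5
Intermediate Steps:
v(L, X) = -1/373 (v(L, X) = 1/(-373) = -1/373)
E = -244384 (E = (-237 + 241)**2 - 1*244400 = 4**2 - 244400 = 16 - 244400 = -244384)
v(-185, W) + E = -1/373 - 244384 = -91155233/373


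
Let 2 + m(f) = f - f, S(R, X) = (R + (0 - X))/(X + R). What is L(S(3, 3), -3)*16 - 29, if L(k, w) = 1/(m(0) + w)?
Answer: -161/5 ≈ -32.200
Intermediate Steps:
S(R, X) = (R - X)/(R + X)
m(f) = -2 (m(f) = -2 + (f - f) = -2 + 0 = -2)
L(k, w) = 1/(-2 + w)
L(S(3, 3), -3)*16 - 29 = 16/(-2 - 3) - 29 = 16/(-5) - 29 = -⅕*16 - 29 = -16/5 - 29 = -161/5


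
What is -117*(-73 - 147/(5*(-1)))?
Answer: 25506/5 ≈ 5101.2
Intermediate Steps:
-117*(-73 - 147/(5*(-1))) = -117*(-73 - 147/(-5)) = -117*(-73 - 147*(-⅕)) = -117*(-73 + 147/5) = -117*(-218/5) = 25506/5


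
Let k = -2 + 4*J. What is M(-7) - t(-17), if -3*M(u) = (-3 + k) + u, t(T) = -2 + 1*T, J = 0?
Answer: 23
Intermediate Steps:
k = -2 (k = -2 + 4*0 = -2 + 0 = -2)
t(T) = -2 + T
M(u) = 5/3 - u/3 (M(u) = -((-3 - 2) + u)/3 = -(-5 + u)/3 = 5/3 - u/3)
M(-7) - t(-17) = (5/3 - ⅓*(-7)) - (-2 - 17) = (5/3 + 7/3) - 1*(-19) = 4 + 19 = 23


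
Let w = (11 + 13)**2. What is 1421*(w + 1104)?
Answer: 2387280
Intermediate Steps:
w = 576 (w = 24**2 = 576)
1421*(w + 1104) = 1421*(576 + 1104) = 1421*1680 = 2387280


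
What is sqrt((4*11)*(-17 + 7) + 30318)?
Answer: sqrt(29878) ≈ 172.85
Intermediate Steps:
sqrt((4*11)*(-17 + 7) + 30318) = sqrt(44*(-10) + 30318) = sqrt(-440 + 30318) = sqrt(29878)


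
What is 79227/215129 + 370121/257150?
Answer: 99996983659/55320422350 ≈ 1.8076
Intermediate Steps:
79227/215129 + 370121/257150 = 99996983659/55320422350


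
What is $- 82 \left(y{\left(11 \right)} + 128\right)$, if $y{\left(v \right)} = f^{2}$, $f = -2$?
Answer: $-10824$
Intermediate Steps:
$y{\left(v \right)} = 4$ ($y{\left(v \right)} = \left(-2\right)^{2} = 4$)
$- 82 \left(y{\left(11 \right)} + 128\right) = - 82 \left(4 + 128\right) = \left(-82\right) 132 = -10824$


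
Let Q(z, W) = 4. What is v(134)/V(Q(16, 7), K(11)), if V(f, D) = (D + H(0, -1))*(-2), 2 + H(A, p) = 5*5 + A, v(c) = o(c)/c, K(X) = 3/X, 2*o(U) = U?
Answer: -11/1024 ≈ -0.010742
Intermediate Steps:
o(U) = U/2
v(c) = ½ (v(c) = (c/2)/c = ½)
H(A, p) = 23 + A (H(A, p) = -2 + (5*5 + A) = -2 + (25 + A) = 23 + A)
V(f, D) = -46 - 2*D (V(f, D) = (D + (23 + 0))*(-2) = (D + 23)*(-2) = (23 + D)*(-2) = -46 - 2*D)
v(134)/V(Q(16, 7), K(11)) = 1/(2*(-46 - 6/11)) = 1/(2*(-512/11)) = (½)*(-11/512) = -11/1024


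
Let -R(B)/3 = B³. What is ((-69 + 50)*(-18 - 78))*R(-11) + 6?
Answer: 7283238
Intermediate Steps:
R(B) = -3*B³
((-69 + 50)*(-18 - 78))*R(-11) + 6 = ((-69 + 50)*(-18 - 78))*(-3*(-11)³) + 6 = (-19*(-96))*(-3*(-1331)) + 6 = 1824*3993 + 6 = 7283232 + 6 = 7283238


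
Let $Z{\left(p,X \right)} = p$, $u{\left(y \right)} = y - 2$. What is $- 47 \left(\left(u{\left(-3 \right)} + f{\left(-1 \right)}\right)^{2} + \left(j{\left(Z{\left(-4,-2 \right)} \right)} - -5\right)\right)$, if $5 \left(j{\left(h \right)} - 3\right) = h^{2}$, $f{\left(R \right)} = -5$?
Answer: $- \frac{26132}{5} \approx -5226.4$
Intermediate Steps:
$u{\left(y \right)} = -2 + y$ ($u{\left(y \right)} = y - 2 = -2 + y$)
$j{\left(h \right)} = 3 + \frac{h^{2}}{5}$
$- 47 \left(\left(u{\left(-3 \right)} + f{\left(-1 \right)}\right)^{2} + \left(j{\left(Z{\left(-4,-2 \right)} \right)} - -5\right)\right) = - 47 \left(\left(\left(-2 - 3\right) - 5\right)^{2} + \left(\left(3 + \frac{\left(-4\right)^{2}}{5}\right) - -5\right)\right) = - 47 \left(\left(-5 - 5\right)^{2} + \left(\left(3 + \frac{1}{5} \cdot 16\right) + 5\right)\right) = - 47 \left(\left(-10\right)^{2} + \left(\left(3 + \frac{16}{5}\right) + 5\right)\right) = - 47 \left(100 + \left(\frac{31}{5} + 5\right)\right) = - 47 \left(100 + \frac{56}{5}\right) = \left(-47\right) \frac{556}{5} = - \frac{26132}{5}$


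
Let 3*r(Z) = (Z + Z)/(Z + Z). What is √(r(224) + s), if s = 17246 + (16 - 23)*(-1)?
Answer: 4*√9705/3 ≈ 131.35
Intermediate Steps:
s = 17253 (s = 17246 - 7*(-1) = 17246 + 7 = 17253)
r(Z) = ⅓ (r(Z) = ((Z + Z)/(Z + Z))/3 = ((2*Z)/((2*Z)))/3 = ((2*Z)*(1/(2*Z)))/3 = (⅓)*1 = ⅓)
√(r(224) + s) = √(⅓ + 17253) = √(51760/3) = 4*√9705/3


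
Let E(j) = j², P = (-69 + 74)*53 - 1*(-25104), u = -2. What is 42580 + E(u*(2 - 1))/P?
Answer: 1080212024/25369 ≈ 42580.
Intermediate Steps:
P = 25369 (P = 5*53 + 25104 = 265 + 25104 = 25369)
42580 + E(u*(2 - 1))/P = 42580 + (-2*(2 - 1))²/25369 = 42580 + (-2*1)²*(1/25369) = 42580 + (-2)²*(1/25369) = 42580 + 4*(1/25369) = 42580 + 4/25369 = 1080212024/25369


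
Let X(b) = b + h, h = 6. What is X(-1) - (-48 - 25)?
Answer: 78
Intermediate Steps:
X(b) = 6 + b (X(b) = b + 6 = 6 + b)
X(-1) - (-48 - 25) = (6 - 1) - (-48 - 25) = 5 - 1*(-73) = 5 + 73 = 78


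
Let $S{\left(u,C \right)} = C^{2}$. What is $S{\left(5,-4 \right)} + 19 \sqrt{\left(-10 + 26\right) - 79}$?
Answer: $16 + 57 i \sqrt{7} \approx 16.0 + 150.81 i$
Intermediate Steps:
$S{\left(5,-4 \right)} + 19 \sqrt{\left(-10 + 26\right) - 79} = \left(-4\right)^{2} + 19 \sqrt{\left(-10 + 26\right) - 79} = 16 + 19 \sqrt{16 - 79} = 16 + 19 \sqrt{-63} = 16 + 19 \cdot 3 i \sqrt{7} = 16 + 57 i \sqrt{7}$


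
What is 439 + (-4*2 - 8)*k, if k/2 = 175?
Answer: -5161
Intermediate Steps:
k = 350 (k = 2*175 = 350)
439 + (-4*2 - 8)*k = 439 + (-4*2 - 8)*350 = 439 + (-8 - 8)*350 = 439 - 16*350 = 439 - 5600 = -5161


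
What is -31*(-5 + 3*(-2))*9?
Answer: 3069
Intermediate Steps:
-31*(-5 + 3*(-2))*9 = -31*(-5 - 6)*9 = -31*(-11)*9 = 341*9 = 3069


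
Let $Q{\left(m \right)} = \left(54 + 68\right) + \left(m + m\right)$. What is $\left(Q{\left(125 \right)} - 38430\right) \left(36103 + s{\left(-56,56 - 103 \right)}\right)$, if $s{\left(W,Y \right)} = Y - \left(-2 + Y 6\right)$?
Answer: $-1383027720$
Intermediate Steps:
$Q{\left(m \right)} = 122 + 2 m$
$s{\left(W,Y \right)} = 2 - 5 Y$ ($s{\left(W,Y \right)} = Y - \left(-2 + 6 Y\right) = 2 - 5 Y$)
$\left(Q{\left(125 \right)} - 38430\right) \left(36103 + s{\left(-56,56 - 103 \right)}\right) = \left(\left(122 + 2 \cdot 125\right) - 38430\right) \left(36103 - \left(-2 + 5 \left(56 - 103\right)\right)\right) = \left(\left(122 + 250\right) - 38430\right) \left(36103 + \left(2 - -235\right)\right) = \left(372 - 38430\right) \left(36103 + \left(2 + 235\right)\right) = - 38058 \left(36103 + 237\right) = \left(-38058\right) 36340 = -1383027720$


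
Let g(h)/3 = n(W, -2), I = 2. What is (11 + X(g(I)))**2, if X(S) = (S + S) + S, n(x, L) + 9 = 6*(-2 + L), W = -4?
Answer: 81796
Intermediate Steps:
n(x, L) = -21 + 6*L (n(x, L) = -9 + 6*(-2 + L) = -9 + (-12 + 6*L) = -21 + 6*L)
g(h) = -99 (g(h) = 3*(-21 + 6*(-2)) = 3*(-21 - 12) = 3*(-33) = -99)
X(S) = 3*S (X(S) = 2*S + S = 3*S)
(11 + X(g(I)))**2 = (11 + 3*(-99))**2 = (11 - 297)**2 = (-286)**2 = 81796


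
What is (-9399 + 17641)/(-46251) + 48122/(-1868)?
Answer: -1120543339/43198434 ≈ -25.939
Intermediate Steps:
(-9399 + 17641)/(-46251) + 48122/(-1868) = 8242*(-1/46251) + 48122*(-1/1868) = -8242/46251 - 24061/934 = -1120543339/43198434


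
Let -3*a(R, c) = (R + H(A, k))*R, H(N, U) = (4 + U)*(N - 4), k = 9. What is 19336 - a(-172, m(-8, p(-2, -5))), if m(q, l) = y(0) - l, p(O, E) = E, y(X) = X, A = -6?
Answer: 109952/3 ≈ 36651.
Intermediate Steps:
H(N, U) = (-4 + N)*(4 + U) (H(N, U) = (4 + U)*(-4 + N) = (-4 + N)*(4 + U))
m(q, l) = -l (m(q, l) = 0 - l = -l)
a(R, c) = -R*(-130 + R)/3 (a(R, c) = -(R + (-16 - 4*9 + 4*(-6) - 6*9))*R/3 = -(R + (-16 - 36 - 24 - 54))*R/3 = -(R - 130)*R/3 = -(-130 + R)*R/3 = -R*(-130 + R)/3)
19336 - a(-172, m(-8, p(-2, -5))) = 19336 - (-172)*(130 - 1*(-172))/3 = 19336 - (-172)*(130 + 172)/3 = 19336 - (-172)*302/3 = 19336 - 1*(-51944/3) = 19336 + 51944/3 = 109952/3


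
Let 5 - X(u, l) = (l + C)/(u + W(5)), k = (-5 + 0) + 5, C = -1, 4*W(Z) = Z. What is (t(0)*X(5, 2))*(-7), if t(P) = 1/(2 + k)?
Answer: -847/50 ≈ -16.940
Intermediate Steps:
W(Z) = Z/4
k = 0 (k = -5 + 5 = 0)
X(u, l) = 5 - (-1 + l)/(5/4 + u) (X(u, l) = 5 - (l - 1)/(u + (1/4)*5) = 5 - (-1 + l)/(u + 5/4) = 5 - (-1 + l)/(5/4 + u))
t(P) = 1/2 (t(P) = 1/(2 + 0) = 1/2)
(t(0)*X(5, 2))*(-7) = (((29 - 4*2 + 20*5)/(5 + 4*5))/2)*(-7) = (((29 - 8 + 100)/(5 + 20))/2)*(-7) = ((121/25)/2)*(-7) = (((1/25)*121)/2)*(-7) = ((1/2)*(121/25))*(-7) = (121/50)*(-7) = -847/50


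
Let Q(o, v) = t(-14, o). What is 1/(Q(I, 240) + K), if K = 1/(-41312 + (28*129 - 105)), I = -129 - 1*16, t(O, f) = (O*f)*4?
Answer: 37805/306976599 ≈ 0.00012315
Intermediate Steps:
t(O, f) = 4*O*f
I = -145 (I = -129 - 16 = -145)
Q(o, v) = -56*o (Q(o, v) = 4*(-14)*o = -56*o)
K = -1/37805 (K = 1/(-41312 + (3612 - 105)) = 1/(-41312 + 3507) = 1/(-37805) = -1/37805 ≈ -2.6452e-5)
1/(Q(I, 240) + K) = 1/(-56*(-145) - 1/37805) = 1/(8120 - 1/37805) = 1/(306976599/37805) = 37805/306976599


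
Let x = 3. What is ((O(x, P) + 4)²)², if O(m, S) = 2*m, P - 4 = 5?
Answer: 10000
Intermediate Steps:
P = 9 (P = 4 + 5 = 9)
((O(x, P) + 4)²)² = ((2*3 + 4)²)² = ((6 + 4)²)² = (10²)² = 100² = 10000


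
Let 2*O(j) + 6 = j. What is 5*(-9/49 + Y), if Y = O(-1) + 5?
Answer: 645/98 ≈ 6.5816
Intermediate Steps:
O(j) = -3 + j/2
Y = 3/2 (Y = (-3 + (½)*(-1)) + 5 = (-3 - ½) + 5 = -7/2 + 5 = 3/2 ≈ 1.5000)
5*(-9/49 + Y) = 5*(-9/49 + 3/2) = 5*(129/98) = 645/98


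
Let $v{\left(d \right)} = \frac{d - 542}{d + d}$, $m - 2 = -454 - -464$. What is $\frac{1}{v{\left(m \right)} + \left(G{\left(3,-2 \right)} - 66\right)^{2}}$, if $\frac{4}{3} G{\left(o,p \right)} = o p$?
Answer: $\frac{6}{29689} \approx 0.0002021$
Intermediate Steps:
$G{\left(o,p \right)} = \frac{3 o p}{4}$
$m = 12$ ($m = 2 - -10 = 2 + \left(-454 + 464\right) = 2 + 10 = 12$)
$v{\left(d \right)} = \frac{-542 + d}{2 d}$
$\frac{1}{v{\left(m \right)} + \left(G{\left(3,-2 \right)} - 66\right)^{2}} = \frac{1}{\frac{-542 + 12}{2 \cdot 12} + \left(\frac{3}{4} \cdot 3 \left(-2\right) - 66\right)^{2}} = \frac{1}{\frac{1}{2} \cdot \frac{1}{12} \left(-530\right) + \left(- \frac{9}{2} - 66\right)^{2}} = \frac{1}{- \frac{265}{12} + \left(- \frac{141}{2}\right)^{2}} = \frac{1}{- \frac{265}{12} + \frac{19881}{4}} = \frac{1}{\frac{29689}{6}} = \frac{6}{29689}$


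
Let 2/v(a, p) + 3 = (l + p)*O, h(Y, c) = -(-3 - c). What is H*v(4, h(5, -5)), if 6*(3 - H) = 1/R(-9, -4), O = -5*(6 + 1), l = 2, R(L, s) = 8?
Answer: -143/72 ≈ -1.9861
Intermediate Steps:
h(Y, c) = 3 + c
O = -35 (O = -5*7 = -35)
H = 143/48 (H = 3 - ⅙/8 = 3 - ⅙*⅛ = 3 - 1/48 = 143/48 ≈ 2.9792)
v(a, p) = 2/(-73 - 35*p) (v(a, p) = 2/(-3 + (2 + p)*(-35)) = 2/(-3 + (-70 - 35*p)) = 2/(-73 - 35*p))
H*v(4, h(5, -5)) = 143*(-2/(73 + 35*(3 - 5)))/48 = 143*(-2/(73 + 35*(-2)))/48 = 143*(-2/(73 - 70))/48 = 143*(-2/3)/48 = 143*(-2*⅓)/48 = (143/48)*(-⅔) = -143/72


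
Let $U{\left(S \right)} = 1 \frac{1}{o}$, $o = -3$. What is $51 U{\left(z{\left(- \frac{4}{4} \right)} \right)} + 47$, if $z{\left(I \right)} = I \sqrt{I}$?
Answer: $30$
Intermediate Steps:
$z{\left(I \right)} = I^{\frac{3}{2}}$
$U{\left(S \right)} = - \frac{1}{3}$ ($U{\left(S \right)} = 1 \frac{1}{-3} = 1 \left(- \frac{1}{3}\right) = - \frac{1}{3}$)
$51 U{\left(z{\left(- \frac{4}{4} \right)} \right)} + 47 = 51 \left(- \frac{1}{3}\right) + 47 = -17 + 47 = 30$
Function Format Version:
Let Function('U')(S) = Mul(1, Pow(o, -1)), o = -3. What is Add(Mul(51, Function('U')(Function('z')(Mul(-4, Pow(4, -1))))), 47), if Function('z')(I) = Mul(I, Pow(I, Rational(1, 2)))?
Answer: 30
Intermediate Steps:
Function('z')(I) = Pow(I, Rational(3, 2))
Function('U')(S) = Rational(-1, 3) (Function('U')(S) = Mul(1, Pow(-3, -1)) = Mul(1, Rational(-1, 3)) = Rational(-1, 3))
Add(Mul(51, Function('U')(Function('z')(Mul(-4, Pow(4, -1))))), 47) = Add(Mul(51, Rational(-1, 3)), 47) = Add(-17, 47) = 30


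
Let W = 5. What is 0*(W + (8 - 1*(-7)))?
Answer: 0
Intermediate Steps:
0*(W + (8 - 1*(-7))) = 0*(5 + (8 - 1*(-7))) = 0*(5 + (8 + 7)) = 0*(5 + 15) = 0*20 = 0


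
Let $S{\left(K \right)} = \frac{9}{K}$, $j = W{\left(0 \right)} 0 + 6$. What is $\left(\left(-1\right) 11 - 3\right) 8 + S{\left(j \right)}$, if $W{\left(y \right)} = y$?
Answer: $- \frac{221}{2} \approx -110.5$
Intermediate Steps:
$j = 6$ ($j = 0 \cdot 0 + 6 = 0 + 6 = 6$)
$\left(\left(-1\right) 11 - 3\right) 8 + S{\left(j \right)} = \left(\left(-1\right) 11 - 3\right) 8 + \frac{9}{6} = \left(-11 - 3\right) 8 + 9 \cdot \frac{1}{6} = \left(-14\right) 8 + \frac{3}{2} = -112 + \frac{3}{2} = - \frac{221}{2}$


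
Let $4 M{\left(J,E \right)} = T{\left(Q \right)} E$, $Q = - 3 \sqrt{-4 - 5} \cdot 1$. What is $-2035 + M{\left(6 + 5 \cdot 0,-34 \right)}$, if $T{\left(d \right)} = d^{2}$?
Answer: $- \frac{2693}{2} \approx -1346.5$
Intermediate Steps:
$Q = - 9 i$ ($Q = - 3 \sqrt{-9} \cdot 1 = - 3 \cdot 3 i 1 = - 9 i 1 = - 9 i \approx - 9.0 i$)
$M{\left(J,E \right)} = - \frac{81 E}{4}$ ($M{\left(J,E \right)} = \frac{\left(- 9 i\right)^{2} E}{4} = \frac{\left(-81\right) E}{4} = - \frac{81 E}{4}$)
$-2035 + M{\left(6 + 5 \cdot 0,-34 \right)} = -2035 - - \frac{1377}{2} = -2035 + \frac{1377}{2} = - \frac{2693}{2}$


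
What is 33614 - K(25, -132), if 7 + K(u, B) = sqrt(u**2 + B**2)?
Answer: 33621 - sqrt(18049) ≈ 33487.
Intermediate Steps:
K(u, B) = -7 + sqrt(B**2 + u**2) (K(u, B) = -7 + sqrt(u**2 + B**2) = -7 + sqrt(B**2 + u**2))
33614 - K(25, -132) = 33614 - (-7 + sqrt((-132)**2 + 25**2)) = 33614 - (-7 + sqrt(17424 + 625)) = 33614 - (-7 + sqrt(18049)) = 33614 + (7 - sqrt(18049)) = 33621 - sqrt(18049)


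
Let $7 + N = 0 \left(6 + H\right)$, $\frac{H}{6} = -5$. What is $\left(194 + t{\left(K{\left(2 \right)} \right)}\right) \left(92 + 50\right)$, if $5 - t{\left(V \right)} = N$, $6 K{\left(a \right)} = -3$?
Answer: $29252$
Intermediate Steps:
$H = -30$ ($H = 6 \left(-5\right) = -30$)
$K{\left(a \right)} = - \frac{1}{2}$ ($K{\left(a \right)} = \frac{1}{6} \left(-3\right) = - \frac{1}{2}$)
$N = -7$ ($N = -7 + 0 \left(6 - 30\right) = -7 + 0 \left(-24\right) = -7 + 0 = -7$)
$t{\left(V \right)} = 12$ ($t{\left(V \right)} = 5 - -7 = 5 + 7 = 12$)
$\left(194 + t{\left(K{\left(2 \right)} \right)}\right) \left(92 + 50\right) = \left(194 + 12\right) \left(92 + 50\right) = 206 \cdot 142 = 29252$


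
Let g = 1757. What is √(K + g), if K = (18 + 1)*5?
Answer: 2*√463 ≈ 43.035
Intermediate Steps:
K = 95 (K = 19*5 = 95)
√(K + g) = √(95 + 1757) = √1852 = 2*√463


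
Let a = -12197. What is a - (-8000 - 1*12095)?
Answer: 7898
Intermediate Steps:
a - (-8000 - 1*12095) = -12197 - (-8000 - 1*12095) = -12197 - (-8000 - 12095) = -12197 - 1*(-20095) = -12197 + 20095 = 7898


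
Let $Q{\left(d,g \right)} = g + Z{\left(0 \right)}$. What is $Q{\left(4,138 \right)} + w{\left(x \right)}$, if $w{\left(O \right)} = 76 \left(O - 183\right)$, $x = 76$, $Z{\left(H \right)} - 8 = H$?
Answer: $-7986$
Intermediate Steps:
$Z{\left(H \right)} = 8 + H$
$Q{\left(d,g \right)} = 8 + g$ ($Q{\left(d,g \right)} = g + \left(8 + 0\right) = g + 8 = 8 + g$)
$w{\left(O \right)} = -13908 + 76 O$ ($w{\left(O \right)} = 76 \left(-183 + O\right) = -13908 + 76 O$)
$Q{\left(4,138 \right)} + w{\left(x \right)} = \left(8 + 138\right) + \left(-13908 + 76 \cdot 76\right) = 146 + \left(-13908 + 5776\right) = 146 - 8132 = -7986$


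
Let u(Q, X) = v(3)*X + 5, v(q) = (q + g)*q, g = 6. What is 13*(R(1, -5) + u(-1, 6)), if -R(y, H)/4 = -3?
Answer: 2327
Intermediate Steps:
R(y, H) = 12 (R(y, H) = -4*(-3) = 12)
v(q) = q*(6 + q) (v(q) = (q + 6)*q = (6 + q)*q = q*(6 + q))
u(Q, X) = 5 + 27*X (u(Q, X) = (3*(6 + 3))*X + 5 = (3*9)*X + 5 = 27*X + 5 = 5 + 27*X)
13*(R(1, -5) + u(-1, 6)) = 13*(12 + (5 + 27*6)) = 13*(12 + (5 + 162)) = 13*(12 + 167) = 13*179 = 2327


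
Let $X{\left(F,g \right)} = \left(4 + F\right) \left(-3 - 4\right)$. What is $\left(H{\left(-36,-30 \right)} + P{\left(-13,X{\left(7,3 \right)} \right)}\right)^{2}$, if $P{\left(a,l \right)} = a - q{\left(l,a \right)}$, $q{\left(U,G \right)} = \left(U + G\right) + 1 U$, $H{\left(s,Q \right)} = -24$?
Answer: $16900$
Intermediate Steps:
$q{\left(U,G \right)} = G + 2 U$ ($q{\left(U,G \right)} = \left(G + U\right) + U = G + 2 U$)
$X{\left(F,g \right)} = -28 - 7 F$ ($X{\left(F,g \right)} = \left(4 + F\right) \left(-7\right) = -28 - 7 F$)
$P{\left(a,l \right)} = - 2 l$ ($P{\left(a,l \right)} = a - \left(a + 2 l\right) = - 2 l$)
$\left(H{\left(-36,-30 \right)} + P{\left(-13,X{\left(7,3 \right)} \right)}\right)^{2} = \left(-24 - 2 \left(-28 - 49\right)\right)^{2} = \left(-24 - -154\right)^{2} = \left(-24 + 154\right)^{2} = 130^{2} = 16900$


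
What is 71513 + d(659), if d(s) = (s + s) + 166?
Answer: 72997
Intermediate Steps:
d(s) = 166 + 2*s (d(s) = 2*s + 166 = 166 + 2*s)
71513 + d(659) = 71513 + (166 + 2*659) = 71513 + (166 + 1318) = 71513 + 1484 = 72997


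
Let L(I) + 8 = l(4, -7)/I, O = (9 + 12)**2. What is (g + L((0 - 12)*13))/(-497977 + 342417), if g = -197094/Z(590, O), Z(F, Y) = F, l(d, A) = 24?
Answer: 1312381/596572600 ≈ 0.0021999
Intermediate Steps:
O = 441 (O = 21**2 = 441)
g = -98547/295 (g = -197094/590 = -197094*1/590 = -98547/295 ≈ -334.06)
L(I) = -8 + 24/I
(g + L((0 - 12)*13))/(-497977 + 342417) = (-98547/295 + (-8 + 24/(((0 - 12)*13))))/(-497977 + 342417) = (-98547/295 + (-8 + 24/((-12*13))))/(-155560) = (-98547/295 + (-8 + 24/(-156)))*(-1/155560) = (-98547/295 + (-8 + 24*(-1/156)))*(-1/155560) = (-98547/295 + (-8 - 2/13))*(-1/155560) = (-98547/295 - 106/13)*(-1/155560) = -1312381/3835*(-1/155560) = 1312381/596572600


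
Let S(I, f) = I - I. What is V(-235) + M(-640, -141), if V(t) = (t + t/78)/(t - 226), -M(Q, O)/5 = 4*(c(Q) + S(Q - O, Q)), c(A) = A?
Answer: 460280965/35958 ≈ 12801.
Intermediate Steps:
S(I, f) = 0
M(Q, O) = -20*Q (M(Q, O) = -20*(Q + 0) = -20*Q)
V(t) = 79*t/(78*(-226 + t)) (V(t) = (t + t*(1/78))/(-226 + t) = (t + t/78)/(-226 + t) = (79*t/78)/(-226 + t) = 79*t/(78*(-226 + t)))
V(-235) + M(-640, -141) = (79/78)*(-235)/(-226 - 235) - 20*(-640) = (79/78)*(-235)/(-461) + 12800 = (79/78)*(-235)*(-1/461) + 12800 = 18565/35958 + 12800 = 460280965/35958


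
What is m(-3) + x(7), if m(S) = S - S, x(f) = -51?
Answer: -51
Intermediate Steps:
m(S) = 0
m(-3) + x(7) = 0 - 51 = -51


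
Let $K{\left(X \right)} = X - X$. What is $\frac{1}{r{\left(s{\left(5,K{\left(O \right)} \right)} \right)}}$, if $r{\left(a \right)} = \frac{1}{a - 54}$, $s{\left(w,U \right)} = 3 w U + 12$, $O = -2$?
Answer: $-42$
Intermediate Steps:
$K{\left(X \right)} = 0$
$s{\left(w,U \right)} = 12 + 3 U w$ ($s{\left(w,U \right)} = 3 U w + 12 = 12 + 3 U w$)
$r{\left(a \right)} = \frac{1}{-54 + a}$
$\frac{1}{r{\left(s{\left(5,K{\left(O \right)} \right)} \right)}} = \frac{1}{\frac{1}{-54 + \left(12 + 3 \cdot 0 \cdot 5\right)}} = \frac{1}{\frac{1}{-54 + \left(12 + 0\right)}} = \frac{1}{\frac{1}{-54 + 12}} = \frac{1}{\frac{1}{-42}} = \frac{1}{- \frac{1}{42}} = -42$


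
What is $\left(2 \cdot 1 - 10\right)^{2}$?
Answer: $64$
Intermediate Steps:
$\left(2 \cdot 1 - 10\right)^{2} = \left(2 - 10\right)^{2} = \left(-8\right)^{2} = 64$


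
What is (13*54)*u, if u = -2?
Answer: -1404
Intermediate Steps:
(13*54)*u = (13*54)*(-2) = 702*(-2) = -1404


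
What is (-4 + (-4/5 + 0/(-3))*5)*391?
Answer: -3128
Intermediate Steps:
(-4 + (-4/5 + 0/(-3))*5)*391 = (-4 + (-4*1/5 + 0*(-1/3))*5)*391 = (-4 + (-4/5 + 0)*5)*391 = (-4 - 4/5*5)*391 = (-4 - 4)*391 = -8*391 = -3128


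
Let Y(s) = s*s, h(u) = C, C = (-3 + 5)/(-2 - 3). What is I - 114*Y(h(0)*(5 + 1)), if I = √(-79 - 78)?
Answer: -16416/25 + I*√157 ≈ -656.64 + 12.53*I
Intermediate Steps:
C = -⅖ (C = 2/(-5) = 2*(-⅕) = -⅖ ≈ -0.40000)
h(u) = -⅖
I = I*√157 (I = √(-157) = I*√157 ≈ 12.53*I)
Y(s) = s²
I - 114*Y(h(0)*(5 + 1)) = I*√157 - 114*4*(5 + 1)²/25 = I*√157 - 114*(-⅖*6)² = I*√157 - 114*(-12/5)² = I*√157 - 114*144/25 = I*√157 - 16416/25 = -16416/25 + I*√157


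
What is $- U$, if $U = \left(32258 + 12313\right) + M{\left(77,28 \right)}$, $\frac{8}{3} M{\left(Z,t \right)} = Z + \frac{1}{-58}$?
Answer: $- \frac{20694339}{464} \approx -44600.0$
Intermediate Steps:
$M{\left(Z,t \right)} = - \frac{3}{464} + \frac{3 Z}{8}$ ($M{\left(Z,t \right)} = \frac{3 \left(Z + \frac{1}{-58}\right)}{8} = \frac{3 \left(Z - \frac{1}{58}\right)}{8} = \frac{3 \left(- \frac{1}{58} + Z\right)}{8} = - \frac{3}{464} + \frac{3 Z}{8}$)
$U = \frac{20694339}{464}$ ($U = \left(32258 + 12313\right) + \left(- \frac{3}{464} + \frac{3}{8} \cdot 77\right) = 44571 + \left(- \frac{3}{464} + \frac{231}{8}\right) = 44571 + \frac{13395}{464} = \frac{20694339}{464} \approx 44600.0$)
$- U = \left(-1\right) \frac{20694339}{464} = - \frac{20694339}{464}$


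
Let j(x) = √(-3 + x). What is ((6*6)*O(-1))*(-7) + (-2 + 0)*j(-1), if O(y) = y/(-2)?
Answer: -126 - 4*I ≈ -126.0 - 4.0*I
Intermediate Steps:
O(y) = -y/2 (O(y) = y*(-½) = -y/2)
((6*6)*O(-1))*(-7) + (-2 + 0)*j(-1) = ((6*6)*(-½*(-1)))*(-7) + (-2 + 0)*√(-3 - 1) = (36*(½))*(-7) - 4*I = 18*(-7) - 4*I = -126 - 4*I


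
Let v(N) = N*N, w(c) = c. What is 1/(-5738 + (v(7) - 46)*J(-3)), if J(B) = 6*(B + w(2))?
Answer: -1/5756 ≈ -0.00017373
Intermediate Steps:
J(B) = 12 + 6*B (J(B) = 6*(B + 2) = 6*(2 + B) = 12 + 6*B)
v(N) = N²
1/(-5738 + (v(7) - 46)*J(-3)) = 1/(-5738 + (7² - 46)*(12 + 6*(-3))) = 1/(-5738 + (49 - 46)*(12 - 18)) = 1/(-5738 + 3*(-6)) = 1/(-5738 - 18) = 1/(-5756) = -1/5756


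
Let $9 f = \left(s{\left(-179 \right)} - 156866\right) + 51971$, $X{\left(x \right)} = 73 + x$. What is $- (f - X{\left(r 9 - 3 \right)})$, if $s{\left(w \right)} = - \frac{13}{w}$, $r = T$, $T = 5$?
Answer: $\frac{18961457}{1611} \approx 11770.0$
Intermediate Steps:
$r = 5$
$f = - \frac{18776192}{1611}$ ($f = \frac{\left(- \frac{13}{-179} - 156866\right) + 51971}{9} = \frac{\left(\left(-13\right) \left(- \frac{1}{179}\right) - 156866\right) + 51971}{9} = \frac{\left(\frac{13}{179} - 156866\right) + 51971}{9} = \frac{- \frac{28079001}{179} + 51971}{9} = \frac{1}{9} \left(- \frac{18776192}{179}\right) = - \frac{18776192}{1611} \approx -11655.0$)
$- (f - X{\left(r 9 - 3 \right)}) = - (- \frac{18776192}{1611} - \left(73 + \left(5 \cdot 9 - 3\right)\right)) = - (- \frac{18776192}{1611} - \left(73 + \left(45 - 3\right)\right)) = - (- \frac{18776192}{1611} - \left(73 + 42\right)) = - (- \frac{18776192}{1611} - 115) = \left(-1\right) \left(- \frac{18961457}{1611}\right) = \frac{18961457}{1611}$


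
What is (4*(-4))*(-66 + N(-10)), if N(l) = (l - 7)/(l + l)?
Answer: 5212/5 ≈ 1042.4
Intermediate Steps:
N(l) = (-7 + l)/(2*l) (N(l) = (-7 + l)/((2*l)) = (-7 + l)*(1/(2*l)) = (-7 + l)/(2*l))
(4*(-4))*(-66 + N(-10)) = (4*(-4))*(-66 + (½)*(-7 - 10)/(-10)) = -16*(-66 + (½)*(-⅒)*(-17)) = -16*(-66 + 17/20) = -16*(-1303/20) = 5212/5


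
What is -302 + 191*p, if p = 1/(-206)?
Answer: -62403/206 ≈ -302.93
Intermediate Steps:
p = -1/206 ≈ -0.0048544
-302 + 191*p = -302 + 191*(-1/206) = -302 - 191/206 = -62403/206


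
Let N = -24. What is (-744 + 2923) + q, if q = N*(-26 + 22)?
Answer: 2275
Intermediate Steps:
q = 96 (q = -24*(-26 + 22) = -24*(-4) = 96)
(-744 + 2923) + q = (-744 + 2923) + 96 = 2179 + 96 = 2275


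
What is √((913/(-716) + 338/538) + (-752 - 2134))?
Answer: I*√26770980316287/96302 ≈ 53.728*I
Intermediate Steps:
√((913/(-716) + 338/538) + (-752 - 2134)) = √((913*(-1/716) + 338*(1/538)) - 2886) = √((-913/716 + 169/269) - 2886) = √(-124593/192604 - 2886) = √(-555979737/192604) = I*√26770980316287/96302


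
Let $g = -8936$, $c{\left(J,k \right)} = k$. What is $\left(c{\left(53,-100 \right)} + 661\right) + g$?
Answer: $-8375$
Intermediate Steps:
$\left(c{\left(53,-100 \right)} + 661\right) + g = \left(-100 + 661\right) - 8936 = 561 - 8936 = -8375$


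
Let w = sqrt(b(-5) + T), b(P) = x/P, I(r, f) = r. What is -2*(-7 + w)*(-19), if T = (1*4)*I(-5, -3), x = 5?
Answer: -266 + 38*I*sqrt(21) ≈ -266.0 + 174.14*I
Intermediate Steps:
b(P) = 5/P
T = -20 (T = (1*4)*(-5) = 4*(-5) = -20)
w = I*sqrt(21) (w = sqrt(5/(-5) - 20) = sqrt(5*(-1/5) - 20) = sqrt(-1 - 20) = sqrt(-21) = I*sqrt(21) ≈ 4.5826*I)
-2*(-7 + w)*(-19) = -2*(-7 + I*sqrt(21))*(-19) = (14 - 2*I*sqrt(21))*(-19) = -266 + 38*I*sqrt(21)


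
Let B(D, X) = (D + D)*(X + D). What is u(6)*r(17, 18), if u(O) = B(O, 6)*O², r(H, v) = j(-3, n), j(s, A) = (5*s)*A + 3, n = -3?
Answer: 248832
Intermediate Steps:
j(s, A) = 3 + 5*A*s (j(s, A) = 5*A*s + 3 = 3 + 5*A*s)
B(D, X) = 2*D*(D + X) (B(D, X) = (2*D)*(D + X) = 2*D*(D + X))
r(H, v) = 48 (r(H, v) = 3 + 5*(-3)*(-3) = 3 + 45 = 48)
u(O) = 2*O³*(6 + O) (u(O) = (2*O*(O + 6))*O² = (2*O*(6 + O))*O² = 2*O³*(6 + O))
u(6)*r(17, 18) = (2*6³*(6 + 6))*48 = (2*216*12)*48 = 5184*48 = 248832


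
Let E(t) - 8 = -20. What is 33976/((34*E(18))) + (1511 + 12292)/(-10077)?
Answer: -14500324/171309 ≈ -84.644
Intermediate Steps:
E(t) = -12 (E(t) = 8 - 20 = -12)
33976/((34*E(18))) + (1511 + 12292)/(-10077) = 33976/((34*(-12))) + (1511 + 12292)/(-10077) = 33976/(-408) + 13803*(-1/10077) = 33976*(-1/408) - 4601/3359 = -4247/51 - 4601/3359 = -14500324/171309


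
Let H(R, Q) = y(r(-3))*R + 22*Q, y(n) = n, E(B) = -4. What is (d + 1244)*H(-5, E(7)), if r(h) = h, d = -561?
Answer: -49859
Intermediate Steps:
H(R, Q) = -3*R + 22*Q
(d + 1244)*H(-5, E(7)) = (-561 + 1244)*(-3*(-5) + 22*(-4)) = 683*(15 - 88) = 683*(-73) = -49859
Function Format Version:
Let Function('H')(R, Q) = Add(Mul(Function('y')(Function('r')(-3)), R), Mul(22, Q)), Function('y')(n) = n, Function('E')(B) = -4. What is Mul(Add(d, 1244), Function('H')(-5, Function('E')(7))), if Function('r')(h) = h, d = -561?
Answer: -49859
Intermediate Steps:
Function('H')(R, Q) = Add(Mul(-3, R), Mul(22, Q))
Mul(Add(d, 1244), Function('H')(-5, Function('E')(7))) = Mul(Add(-561, 1244), Add(Mul(-3, -5), Mul(22, -4))) = Mul(683, Add(15, -88)) = Mul(683, -73) = -49859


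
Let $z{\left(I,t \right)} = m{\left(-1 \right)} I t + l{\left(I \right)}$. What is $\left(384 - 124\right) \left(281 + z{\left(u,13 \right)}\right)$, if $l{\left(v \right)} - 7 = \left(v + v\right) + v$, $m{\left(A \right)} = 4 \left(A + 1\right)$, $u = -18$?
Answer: $60840$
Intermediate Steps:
$m{\left(A \right)} = 4 + 4 A$ ($m{\left(A \right)} = 4 \left(1 + A\right) = 4 + 4 A$)
$l{\left(v \right)} = 7 + 3 v$ ($l{\left(v \right)} = 7 + \left(\left(v + v\right) + v\right) = 7 + \left(2 v + v\right) = 7 + 3 v$)
$z{\left(I,t \right)} = 7 + 3 I$ ($z{\left(I,t \right)} = \left(4 + 4 \left(-1\right)\right) I t + \left(7 + 3 I\right) = \left(4 - 4\right) I t + \left(7 + 3 I\right) = 0 I t + \left(7 + 3 I\right) = 0 t + \left(7 + 3 I\right) = 0 + \left(7 + 3 I\right) = 7 + 3 I$)
$\left(384 - 124\right) \left(281 + z{\left(u,13 \right)}\right) = \left(384 - 124\right) \left(281 + \left(7 + 3 \left(-18\right)\right)\right) = 260 \left(281 + \left(7 - 54\right)\right) = 260 \left(281 - 47\right) = 260 \cdot 234 = 60840$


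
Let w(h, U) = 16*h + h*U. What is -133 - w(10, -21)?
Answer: -83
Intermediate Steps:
w(h, U) = 16*h + U*h
-133 - w(10, -21) = -133 - 10*(16 - 21) = -133 - 10*(-5) = -133 - 1*(-50) = -133 + 50 = -83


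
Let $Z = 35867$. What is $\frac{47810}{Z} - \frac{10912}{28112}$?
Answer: $\frac{59540876}{63018319} \approx 0.94482$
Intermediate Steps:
$\frac{47810}{Z} - \frac{10912}{28112} = \frac{47810}{35867} - \frac{10912}{28112} = 47810 \cdot \frac{1}{35867} - \frac{682}{1757} = \frac{47810}{35867} - \frac{682}{1757} = \frac{59540876}{63018319}$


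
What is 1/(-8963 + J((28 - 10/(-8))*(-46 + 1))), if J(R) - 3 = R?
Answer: -4/41105 ≈ -9.7312e-5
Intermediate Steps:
J(R) = 3 + R
1/(-8963 + J((28 - 10/(-8))*(-46 + 1))) = 1/(-8963 + (3 + (28 - 10/(-8))*(-46 + 1))) = 1/(-8963 + (3 + (28 - 10*(-⅛))*(-45))) = 1/(-8963 + (3 + (28 + 5/4)*(-45))) = 1/(-8963 + (3 + (117/4)*(-45))) = 1/(-8963 + (3 - 5265/4)) = 1/(-8963 - 5253/4) = 1/(-41105/4) = -4/41105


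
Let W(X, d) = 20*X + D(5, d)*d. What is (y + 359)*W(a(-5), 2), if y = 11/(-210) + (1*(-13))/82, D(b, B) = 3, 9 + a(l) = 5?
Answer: -114299438/4305 ≈ -26550.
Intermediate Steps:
a(l) = -4 (a(l) = -9 + 5 = -4)
W(X, d) = 3*d + 20*X (W(X, d) = 20*X + 3*d = 3*d + 20*X)
y = -908/4305 (y = 11*(-1/210) - 13*1/82 = -11/210 - 13/82 = -908/4305 ≈ -0.21092)
(y + 359)*W(a(-5), 2) = (-908/4305 + 359)*(3*2 + 20*(-4)) = 1544587*(6 - 80)/4305 = (1544587/4305)*(-74) = -114299438/4305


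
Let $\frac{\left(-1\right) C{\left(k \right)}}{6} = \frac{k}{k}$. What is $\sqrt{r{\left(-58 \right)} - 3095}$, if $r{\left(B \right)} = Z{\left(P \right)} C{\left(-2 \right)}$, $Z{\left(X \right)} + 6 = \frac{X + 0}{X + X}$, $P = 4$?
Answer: $i \sqrt{3062} \approx 55.335 i$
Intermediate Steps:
$Z{\left(X \right)} = - \frac{11}{2}$ ($Z{\left(X \right)} = -6 + \frac{X + 0}{X + X} = -6 + \frac{X}{2 X} = -6 + X \frac{1}{2 X} = -6 + \frac{1}{2} = - \frac{11}{2}$)
$C{\left(k \right)} = -6$ ($C{\left(k \right)} = - 6 \frac{k}{k} = \left(-6\right) 1 = -6$)
$r{\left(B \right)} = 33$ ($r{\left(B \right)} = \left(- \frac{11}{2}\right) \left(-6\right) = 33$)
$\sqrt{r{\left(-58 \right)} - 3095} = \sqrt{33 - 3095} = \sqrt{-3062} = i \sqrt{3062}$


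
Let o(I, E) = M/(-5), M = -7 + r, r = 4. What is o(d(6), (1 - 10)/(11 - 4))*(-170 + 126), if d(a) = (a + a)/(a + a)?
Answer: -132/5 ≈ -26.400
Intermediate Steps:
d(a) = 1 (d(a) = (2*a)/((2*a)) = (2*a)*(1/(2*a)) = 1)
M = -3 (M = -7 + 4 = -3)
o(I, E) = ⅗ (o(I, E) = -3/(-5) = -3*(-⅕) = ⅗)
o(d(6), (1 - 10)/(11 - 4))*(-170 + 126) = 3*(-170 + 126)/5 = (⅗)*(-44) = -132/5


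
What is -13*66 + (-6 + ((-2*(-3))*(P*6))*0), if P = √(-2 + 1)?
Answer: -864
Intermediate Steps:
P = I (P = √(-1) = I ≈ 1.0*I)
-13*66 + (-6 + ((-2*(-3))*(P*6))*0) = -13*66 + (-6 + ((-2*(-3))*(I*6))*0) = -858 + (-6 + (6*(6*I))*0) = -858 + (-6 + (36*I)*0) = -858 + (-6 + 0) = -858 - 6 = -864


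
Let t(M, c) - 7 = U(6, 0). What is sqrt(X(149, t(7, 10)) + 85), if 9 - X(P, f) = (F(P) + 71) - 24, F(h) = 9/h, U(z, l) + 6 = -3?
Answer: sqrt(1042106)/149 ≈ 6.8512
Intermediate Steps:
U(z, l) = -9 (U(z, l) = -6 - 3 = -9)
t(M, c) = -2 (t(M, c) = 7 - 9 = -2)
X(P, f) = -38 - 9/P (X(P, f) = 9 - ((9/P + 71) - 24) = 9 - ((71 + 9/P) - 24) = 9 - (47 + 9/P) = 9 + (-47 - 9/P) = -38 - 9/P)
sqrt(X(149, t(7, 10)) + 85) = sqrt((-38 - 9/149) + 85) = sqrt(-5671/149 + 85) = sqrt(6994/149) = sqrt(1042106)/149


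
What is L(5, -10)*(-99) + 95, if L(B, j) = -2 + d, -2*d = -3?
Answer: 289/2 ≈ 144.50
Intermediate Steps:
d = 3/2 (d = -½*(-3) = 3/2 ≈ 1.5000)
L(B, j) = -½ (L(B, j) = -2 + 3/2 = -½)
L(5, -10)*(-99) + 95 = -½*(-99) + 95 = 99/2 + 95 = 289/2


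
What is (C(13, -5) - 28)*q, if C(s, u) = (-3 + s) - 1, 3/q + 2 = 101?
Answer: -19/33 ≈ -0.57576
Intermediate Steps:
q = 1/33 (q = 3/(-2 + 101) = 3/99 = 3*(1/99) = 1/33 ≈ 0.030303)
C(s, u) = -4 + s
(C(13, -5) - 28)*q = ((-4 + 13) - 28)*(1/33) = (9 - 28)*(1/33) = -19*1/33 = -19/33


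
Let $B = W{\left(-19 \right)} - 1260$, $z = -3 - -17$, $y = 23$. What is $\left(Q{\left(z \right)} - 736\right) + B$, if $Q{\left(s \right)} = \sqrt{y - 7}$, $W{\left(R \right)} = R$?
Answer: $-2011$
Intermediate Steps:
$z = 14$ ($z = -3 + 17 = 14$)
$B = -1279$ ($B = -19 - 1260 = -1279$)
$Q{\left(s \right)} = 4$ ($Q{\left(s \right)} = \sqrt{23 - 7} = \sqrt{16} = 4$)
$\left(Q{\left(z \right)} - 736\right) + B = \left(4 - 736\right) - 1279 = -732 - 1279 = -2011$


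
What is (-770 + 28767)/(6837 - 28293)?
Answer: -27997/21456 ≈ -1.3049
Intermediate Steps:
(-770 + 28767)/(6837 - 28293) = 27997/(-21456) = 27997*(-1/21456) = -27997/21456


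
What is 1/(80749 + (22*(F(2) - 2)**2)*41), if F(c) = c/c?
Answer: 1/81651 ≈ 1.2247e-5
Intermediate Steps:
F(c) = 1
1/(80749 + (22*(F(2) - 2)**2)*41) = 1/(80749 + (22*(1 - 2)**2)*41) = 1/(80749 + (22*(-1)**2)*41) = 1/(80749 + (22*1)*41) = 1/(80749 + 22*41) = 1/(80749 + 902) = 1/81651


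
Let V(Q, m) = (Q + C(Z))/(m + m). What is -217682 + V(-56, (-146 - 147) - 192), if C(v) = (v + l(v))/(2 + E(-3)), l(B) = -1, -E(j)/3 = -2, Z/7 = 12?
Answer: -337842391/1552 ≈ -2.1768e+5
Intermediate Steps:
Z = 84 (Z = 7*12 = 84)
E(j) = 6 (E(j) = -3*(-2) = 6)
C(v) = -⅛ + v/8 (C(v) = (v - 1)/(2 + 6) = (-1 + v)/8 = (-1 + v)*(⅛) = -⅛ + v/8)
V(Q, m) = (83/8 + Q)/(2*m) (V(Q, m) = (Q + (-⅛ + (⅛)*84))/(m + m) = (Q + (-⅛ + 21/2))/((2*m)) = (Q + 83/8)*(1/(2*m)) = (83/8 + Q)*(1/(2*m)) = (83/8 + Q)/(2*m))
-217682 + V(-56, (-146 - 147) - 192) = -217682 + (83 + 8*(-56))/(16*((-146 - 147) - 192)) = -217682 + (83 - 448)/(16*(-293 - 192)) = -217682 + (1/16)*(-365)/(-485) = -217682 + (1/16)*(-1/485)*(-365) = -217682 + 73/1552 = -337842391/1552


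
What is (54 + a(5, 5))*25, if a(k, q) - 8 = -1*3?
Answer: 1475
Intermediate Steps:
a(k, q) = 5 (a(k, q) = 8 - 1*3 = 8 - 3 = 5)
(54 + a(5, 5))*25 = (54 + 5)*25 = 59*25 = 1475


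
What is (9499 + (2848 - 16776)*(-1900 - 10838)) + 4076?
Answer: 177428439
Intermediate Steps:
(9499 + (2848 - 16776)*(-1900 - 10838)) + 4076 = (9499 - 13928*(-12738)) + 4076 = (9499 + 177414864) + 4076 = 177424363 + 4076 = 177428439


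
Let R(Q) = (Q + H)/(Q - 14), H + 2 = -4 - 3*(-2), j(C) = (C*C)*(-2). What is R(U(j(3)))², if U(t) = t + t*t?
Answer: 23409/21316 ≈ 1.0982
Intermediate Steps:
j(C) = -2*C² (j(C) = C²*(-2) = -2*C²)
H = 0 (H = -2 + (-4 - 3*(-2)) = -2 + (-4 + 6) = -2 + 2 = 0)
U(t) = t + t²
R(Q) = Q/(-14 + Q) (R(Q) = (Q + 0)/(Q - 14) = Q/(-14 + Q))
R(U(j(3)))² = (((-2*3²)*(1 - 2*3²))/(-14 + (-2*3²)*(1 - 2*3²)))² = (((-2*9)*(1 - 2*9))/(-14 + (-2*9)*(1 - 2*9)))² = ((-18*(1 - 18))/(-14 - 18*(1 - 18)))² = ((-18*(-17))/(-14 - 18*(-17)))² = (306/(-14 + 306))² = (306/292)² = (306*(1/292))² = (153/146)² = 23409/21316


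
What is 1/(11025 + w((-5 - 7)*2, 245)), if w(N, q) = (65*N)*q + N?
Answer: -1/371199 ≈ -2.6940e-6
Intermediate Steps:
w(N, q) = N + 65*N*q (w(N, q) = 65*N*q + N = N + 65*N*q)
1/(11025 + w((-5 - 7)*2, 245)) = 1/(11025 + ((-5 - 7)*2)*(1 + 65*245)) = 1/(11025 + (-12*2)*(1 + 15925)) = 1/(11025 - 24*15926) = 1/(11025 - 382224) = 1/(-371199) = -1/371199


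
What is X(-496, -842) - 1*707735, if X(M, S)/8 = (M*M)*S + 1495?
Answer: -1657859551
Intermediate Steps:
X(M, S) = 11960 + 8*S*M² (X(M, S) = 8*((M*M)*S + 1495) = 8*(M²*S + 1495) = 8*(S*M² + 1495) = 8*(1495 + S*M²) = 11960 + 8*S*M²)
X(-496, -842) - 1*707735 = (11960 + 8*(-842)*(-496)²) - 1*707735 = (11960 + 8*(-842)*246016) - 707735 = (11960 - 1657163776) - 707735 = -1657151816 - 707735 = -1657859551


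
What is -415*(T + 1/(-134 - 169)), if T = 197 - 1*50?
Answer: -18484100/303 ≈ -61004.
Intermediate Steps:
T = 147 (T = 197 - 50 = 147)
-415*(T + 1/(-134 - 169)) = -415*(147 + 1/(-134 - 169)) = -415*(147 + 1/(-303)) = -415*(147 - 1/303) = -415*44540/303 = -18484100/303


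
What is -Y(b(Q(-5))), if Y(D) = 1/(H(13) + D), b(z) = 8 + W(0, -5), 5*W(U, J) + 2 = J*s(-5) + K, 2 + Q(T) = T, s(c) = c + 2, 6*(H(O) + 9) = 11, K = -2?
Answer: -30/91 ≈ -0.32967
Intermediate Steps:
H(O) = -43/6 (H(O) = -9 + (⅙)*11 = -9 + 11/6 = -43/6)
s(c) = 2 + c
Q(T) = -2 + T
W(U, J) = -⅘ - 3*J/5 (W(U, J) = -⅖ + (J*(2 - 5) - 2)/5 = -⅖ + (J*(-3) - 2)/5 = -⅖ + (-3*J - 2)/5 = -⅖ + (-2 - 3*J)/5 = -⅖ + (-⅖ - 3*J/5) = -⅘ - 3*J/5)
b(z) = 51/5 (b(z) = 8 + (-⅘ - ⅗*(-5)) = 8 + (-⅘ + 3) = 8 + 11/5 = 51/5)
Y(D) = 1/(-43/6 + D)
-Y(b(Q(-5))) = -6/(-43 + 6*(51/5)) = -6/(-43 + 306/5) = -6/91/5 = -6*5/91 = -1*30/91 = -30/91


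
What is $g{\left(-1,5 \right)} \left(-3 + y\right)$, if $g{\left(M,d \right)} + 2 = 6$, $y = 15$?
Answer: $48$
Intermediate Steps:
$g{\left(M,d \right)} = 4$ ($g{\left(M,d \right)} = -2 + 6 = 4$)
$g{\left(-1,5 \right)} \left(-3 + y\right) = 4 \left(-3 + 15\right) = 4 \cdot 12 = 48$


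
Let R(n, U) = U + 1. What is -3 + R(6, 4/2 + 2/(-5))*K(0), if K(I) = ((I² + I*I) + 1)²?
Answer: -⅖ ≈ -0.40000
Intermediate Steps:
K(I) = (1 + 2*I²)² (K(I) = ((I² + I²) + 1)² = (2*I² + 1)² = (1 + 2*I²)²)
R(n, U) = 1 + U
-3 + R(6, 4/2 + 2/(-5))*K(0) = -3 + (1 + (4/2 + 2/(-5)))*(1 + 2*0²)² = -3 + (1 + (4*(½) + 2*(-⅕)))*(1 + 2*0)² = -3 + (1 + (2 - ⅖))*(1 + 0)² = -3 + (1 + 8/5)*1² = -3 + (13/5)*1 = -3 + 13/5 = -⅖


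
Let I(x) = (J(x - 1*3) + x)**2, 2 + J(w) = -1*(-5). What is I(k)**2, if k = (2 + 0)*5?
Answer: 28561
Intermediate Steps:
J(w) = 3 (J(w) = -2 - 1*(-5) = -2 + 5 = 3)
k = 10 (k = 2*5 = 10)
I(x) = (3 + x)**2
I(k)**2 = ((3 + 10)**2)**2 = (13**2)**2 = 169**2 = 28561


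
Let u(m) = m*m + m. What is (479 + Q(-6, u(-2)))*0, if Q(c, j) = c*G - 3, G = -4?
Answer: 0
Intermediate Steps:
u(m) = m + m² (u(m) = m² + m = m + m²)
Q(c, j) = -3 - 4*c (Q(c, j) = c*(-4) - 3 = -4*c - 3 = -3 - 4*c)
(479 + Q(-6, u(-2)))*0 = (479 + (-3 - 4*(-6)))*0 = (479 + (-3 + 24))*0 = (479 + 21)*0 = 500*0 = 0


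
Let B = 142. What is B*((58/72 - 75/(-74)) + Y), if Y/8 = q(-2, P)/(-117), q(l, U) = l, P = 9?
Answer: 267173/962 ≈ 277.73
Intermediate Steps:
Y = 16/117 (Y = 8*(-2/(-117)) = 8*(-2*(-1/117)) = 8*(2/117) = 16/117 ≈ 0.13675)
B*((58/72 - 75/(-74)) + Y) = 142*((58/72 - 75/(-74)) + 16/117) = 142*((58*(1/72) - 75*(-1/74)) + 16/117) = 142*((29/36 + 75/74) + 16/117) = 142*(2423/1332 + 16/117) = 142*(3763/1924) = 267173/962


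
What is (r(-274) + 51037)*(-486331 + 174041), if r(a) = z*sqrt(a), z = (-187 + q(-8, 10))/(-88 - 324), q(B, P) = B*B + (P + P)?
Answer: -15938344730 - 156145*I*sqrt(274)/2 ≈ -1.5938e+10 - 1.2923e+6*I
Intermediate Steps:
q(B, P) = B**2 + 2*P
z = 1/4 (z = (-187 + ((-8)**2 + 2*10))/(-88 - 324) = (-187 + (64 + 20))/(-412) = (-187 + 84)*(-1/412) = -103*(-1/412) = 1/4 ≈ 0.25000)
r(a) = sqrt(a)/4
(r(-274) + 51037)*(-486331 + 174041) = (sqrt(-274)/4 + 51037)*(-486331 + 174041) = ((I*sqrt(274))/4 + 51037)*(-312290) = (I*sqrt(274)/4 + 51037)*(-312290) = (51037 + I*sqrt(274)/4)*(-312290) = -15938344730 - 156145*I*sqrt(274)/2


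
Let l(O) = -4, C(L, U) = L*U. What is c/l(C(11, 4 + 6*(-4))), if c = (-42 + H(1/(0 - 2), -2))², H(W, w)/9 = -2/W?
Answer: -9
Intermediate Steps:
H(W, w) = -18/W (H(W, w) = 9*(-2/W) = -18/W)
c = 36 (c = (-42 - 18/(1/(0 - 2)))² = (-42 - 18/(1/(-2)))² = (-42 - 18/(-½))² = (-42 - 18*(-2))² = (-42 + 36)² = (-6)² = 36)
c/l(C(11, 4 + 6*(-4))) = 36/(-4) = 36*(-¼) = -9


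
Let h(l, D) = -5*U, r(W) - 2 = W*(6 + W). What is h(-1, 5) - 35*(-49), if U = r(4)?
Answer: 1505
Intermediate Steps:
r(W) = 2 + W*(6 + W)
U = 42 (U = 2 + 4**2 + 6*4 = 2 + 16 + 24 = 42)
h(l, D) = -210 (h(l, D) = -5*42 = -210)
h(-1, 5) - 35*(-49) = -210 - 35*(-49) = -210 + 1715 = 1505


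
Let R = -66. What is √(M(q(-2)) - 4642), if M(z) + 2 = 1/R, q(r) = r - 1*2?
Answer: I*√20229330/66 ≈ 68.147*I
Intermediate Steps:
q(r) = -2 + r (q(r) = r - 2 = -2 + r)
M(z) = -133/66 (M(z) = -2 + 1/(-66) = -2 - 1/66 = -133/66)
√(M(q(-2)) - 4642) = √(-133/66 - 4642) = √(-306505/66) = I*√20229330/66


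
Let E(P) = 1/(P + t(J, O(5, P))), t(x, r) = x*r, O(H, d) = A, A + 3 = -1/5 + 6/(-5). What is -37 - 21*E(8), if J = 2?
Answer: -43/4 ≈ -10.750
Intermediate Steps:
A = -22/5 (A = -3 + (-1/5 + 6/(-5)) = -3 + (-1*⅕ + 6*(-⅕)) = -3 + (-⅕ - 6/5) = -3 - 7/5 = -22/5 ≈ -4.4000)
O(H, d) = -22/5
t(x, r) = r*x
E(P) = 1/(-44/5 + P) (E(P) = 1/(P - 22/5*2) = 1/(P - 44/5) = 1/(-44/5 + P))
-37 - 21*E(8) = -37 - 105/(-44 + 5*8) = -37 - 105/(-44 + 40) = -37 - 105/(-4) = -37 - 105*(-1)/4 = -37 - 21*(-5/4) = -37 + 105/4 = -43/4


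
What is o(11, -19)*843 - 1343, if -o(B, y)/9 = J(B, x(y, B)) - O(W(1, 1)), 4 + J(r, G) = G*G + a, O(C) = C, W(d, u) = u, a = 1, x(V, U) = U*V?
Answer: -331378742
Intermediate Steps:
J(r, G) = -3 + G² (J(r, G) = -4 + (G*G + 1) = -4 + (G² + 1) = -4 + (1 + G²) = -3 + G²)
o(B, y) = 36 - 9*B²*y² (o(B, y) = -9*((-3 + (B*y)²) - 1*1) = -9*((-3 + B²*y²) - 1) = -9*(-4 + B²*y²) = 36 - 9*B²*y²)
o(11, -19)*843 - 1343 = (36 - 9*11²*(-19)²)*843 - 1343 = (36 - 9*121*361)*843 - 1343 = (36 - 393129)*843 - 1343 = -393093*843 - 1343 = -331377399 - 1343 = -331378742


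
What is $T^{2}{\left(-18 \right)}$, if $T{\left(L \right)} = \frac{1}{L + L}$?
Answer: $\frac{1}{1296} \approx 0.0007716$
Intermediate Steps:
$T{\left(L \right)} = \frac{1}{2 L}$
$T^{2}{\left(-18 \right)} = \left(\frac{1}{2 \left(-18\right)}\right)^{2} = \left(\frac{1}{2} \left(- \frac{1}{18}\right)\right)^{2} = \left(- \frac{1}{36}\right)^{2} = \frac{1}{1296}$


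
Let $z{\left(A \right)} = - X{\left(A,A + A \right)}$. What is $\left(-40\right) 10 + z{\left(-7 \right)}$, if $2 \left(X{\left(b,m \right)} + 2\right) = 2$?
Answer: $-399$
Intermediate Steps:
$X{\left(b,m \right)} = -1$ ($X{\left(b,m \right)} = -2 + \frac{1}{2} \cdot 2 = -2 + 1 = -1$)
$z{\left(A \right)} = 1$ ($z{\left(A \right)} = \left(-1\right) \left(-1\right) = 1$)
$\left(-40\right) 10 + z{\left(-7 \right)} = \left(-40\right) 10 + 1 = -400 + 1 = -399$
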